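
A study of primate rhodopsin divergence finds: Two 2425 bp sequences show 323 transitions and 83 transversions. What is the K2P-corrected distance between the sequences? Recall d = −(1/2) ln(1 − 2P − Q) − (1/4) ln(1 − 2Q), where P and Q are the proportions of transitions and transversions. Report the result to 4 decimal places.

P = 323/2425 ≈ 0.133196 and Q = 83/2425 ≈ 0.034227.
Under the Kimura two-parameter model, d = −½ ln(1 − 2P − Q) − ¼ ln(1 − 2Q).
1 − 2P − Q = 0.699381, giving −½ ln(0.699381) = 0.178780.
1 − 2Q = 0.931546, giving −¼ ln(0.931546) = 0.017727.
d = 0.178780 + 0.017727 = 0.196507.

0.1965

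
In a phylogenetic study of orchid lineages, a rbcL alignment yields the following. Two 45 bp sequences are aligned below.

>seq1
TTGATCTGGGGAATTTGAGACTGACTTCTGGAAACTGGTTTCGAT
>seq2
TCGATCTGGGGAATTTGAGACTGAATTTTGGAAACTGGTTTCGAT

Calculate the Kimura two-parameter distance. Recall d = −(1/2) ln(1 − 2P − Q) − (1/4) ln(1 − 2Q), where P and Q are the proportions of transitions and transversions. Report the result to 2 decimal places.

Of 45 sites, 2 differences are transitions and 1 are transversions, so P = 2/45 ≈ 0.044444 and Q = 1/45 ≈ 0.022222.
Under the Kimura two-parameter model, d = −½ ln(1 − 2P − Q) − ¼ ln(1 − 2Q).
1 − 2P − Q = 0.88889, giving −½ ln(0.88889) = 0.058891.
1 − 2Q = 0.955556, giving −¼ ln(0.955556) = 0.011365.
d = 0.058891 + 0.011365 = 0.070256.

0.07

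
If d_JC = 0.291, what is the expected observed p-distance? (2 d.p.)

p = (3/4)(1 − e^(−4d/3)) = 0.75 × (1 − e^(-0.388)) = 0.75 × (1 − 0.678412) = 0.241191.

0.24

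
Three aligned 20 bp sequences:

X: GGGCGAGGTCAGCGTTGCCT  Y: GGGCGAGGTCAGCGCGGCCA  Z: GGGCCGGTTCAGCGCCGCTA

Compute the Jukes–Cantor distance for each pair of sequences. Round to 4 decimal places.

X–Y: 3/20 sites differ → p = 0.15, d = −0.75 ln(1 − 0.2) = 0.167358 ≈ 0.1674.
X–Z: 7/20 sites differ → p = 0.35, d = −0.75 ln(1 − 0.466667) = 0.471457 ≈ 0.4715.
Y–Z: 5/20 sites differ → p = 0.25, d = −0.75 ln(1 − 0.333333) = 0.304098 ≈ 0.3041.

d(X,Y) = 0.1674, d(X,Z) = 0.4715, d(Y,Z) = 0.3041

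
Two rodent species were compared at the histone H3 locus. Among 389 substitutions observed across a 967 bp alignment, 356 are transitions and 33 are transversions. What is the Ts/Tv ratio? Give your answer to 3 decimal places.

R = 356/33 = 10.787878… ≈ 10.788 (to 3 d.p.).

10.788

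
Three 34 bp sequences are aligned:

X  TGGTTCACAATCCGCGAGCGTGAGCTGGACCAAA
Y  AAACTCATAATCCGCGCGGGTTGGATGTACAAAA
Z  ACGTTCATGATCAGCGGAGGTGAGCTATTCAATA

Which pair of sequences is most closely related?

X–Y: 12/34 differ, p = 0.353, d = 0.477.
X–Z: 13/34 differ, p = 0.382, d = 0.535.
Y–Z: 13/34 differ, p = 0.382, d = 0.535.
The smallest distance is between X and Y.

X and Y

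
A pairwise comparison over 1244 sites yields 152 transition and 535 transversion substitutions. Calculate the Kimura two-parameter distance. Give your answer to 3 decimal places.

1.053

P = 152/1244 ≈ 0.122186 and Q = 535/1244 ≈ 0.430064.
Under the Kimura two-parameter model, d = −½ ln(1 − 2P − Q) − ¼ ln(1 − 2Q).
1 − 2P − Q = 0.325564, giving −½ ln(0.325564) = 0.561098.
1 − 2Q = 0.139872, giving −¼ ln(0.139872) = 0.491757.
d = 0.561098 + 0.491757 = 1.052855.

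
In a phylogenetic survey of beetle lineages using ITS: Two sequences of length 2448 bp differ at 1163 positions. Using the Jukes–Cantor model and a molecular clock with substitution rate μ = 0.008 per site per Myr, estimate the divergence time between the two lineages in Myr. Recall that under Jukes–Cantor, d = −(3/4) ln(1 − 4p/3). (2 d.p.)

p = 1163/2448 ≈ 0.475082.
d = −(3/4) ln(1 − 4p/3) = −0.75 ln(1 − 0.633443) = −0.75 ln(0.366557)
  = −0.75 × (-1.003601) = 0.752701 substitutions/site.
Under a molecular clock d = 2μt, so t = d/(2μ) = 0.752701 / (2 × 0.008) = 47.04 Myr.

47.04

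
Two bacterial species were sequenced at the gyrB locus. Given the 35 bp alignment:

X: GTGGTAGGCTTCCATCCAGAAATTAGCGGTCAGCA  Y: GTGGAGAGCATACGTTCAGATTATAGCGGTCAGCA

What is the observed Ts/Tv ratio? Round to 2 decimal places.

Transitions are A↔G and C↔T; transversions are all other mismatches.
Transitions: 4. Transversions: 6.
R = 4/6 = 0.666666… ≈ 0.67 (to 2 d.p.).

0.67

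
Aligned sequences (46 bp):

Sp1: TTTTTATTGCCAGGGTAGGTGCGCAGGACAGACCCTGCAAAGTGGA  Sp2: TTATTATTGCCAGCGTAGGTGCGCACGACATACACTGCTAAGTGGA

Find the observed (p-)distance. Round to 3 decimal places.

The sequences differ at 6 of 46 positions (sites 3, 14, 26, 31, 34, 39).
p = 6/46 = 0.130434… ≈ 0.130 (to 3 d.p.).

0.130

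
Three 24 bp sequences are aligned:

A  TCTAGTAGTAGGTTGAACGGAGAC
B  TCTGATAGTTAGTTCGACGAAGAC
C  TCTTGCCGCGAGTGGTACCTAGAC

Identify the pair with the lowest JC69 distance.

A–B: 7/24 differ, p = 0.292, d = 0.369.
A–C: 10/24 differ, p = 0.417, d = 0.608.
B–C: 11/24 differ, p = 0.458, d = 0.708.
The smallest distance is between A and B.

A and B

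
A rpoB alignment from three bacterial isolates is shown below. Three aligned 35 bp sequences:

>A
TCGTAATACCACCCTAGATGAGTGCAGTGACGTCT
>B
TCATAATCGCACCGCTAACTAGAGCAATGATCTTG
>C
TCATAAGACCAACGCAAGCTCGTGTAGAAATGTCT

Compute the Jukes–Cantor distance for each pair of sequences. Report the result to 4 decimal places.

d(A,B) = 0.6355, d(A,C) = 0.5716, d(B,C) = 0.6355

A–B: 15/35 sites differ → p ≈ 0.428571, d = −0.75 ln(1 − 0.571428) = 0.635472 ≈ 0.6355.
A–C: 14/35 sites differ → p = 0.4, d = −0.75 ln(1 − 0.533333) = 0.571605 ≈ 0.5716.
B–C: 15/35 sites differ → p ≈ 0.428571, d = −0.75 ln(1 − 0.571428) = 0.635472 ≈ 0.6355.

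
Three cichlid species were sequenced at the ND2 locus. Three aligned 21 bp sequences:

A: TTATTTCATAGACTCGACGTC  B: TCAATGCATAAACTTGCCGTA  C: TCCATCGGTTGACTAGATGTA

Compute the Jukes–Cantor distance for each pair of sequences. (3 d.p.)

d(A,B) = 0.441, d(A,C) = 0.756, d(B,C) = 0.635

A–B: 7/21 sites differ → p ≈ 0.333333, d = −0.75 ln(1 − 0.444444) = 0.440839 ≈ 0.441.
A–C: 10/21 sites differ → p ≈ 0.47619, d = −0.75 ln(1 − 0.63492) = 0.755729 ≈ 0.756.
B–C: 9/21 sites differ → p ≈ 0.428571, d = −0.75 ln(1 − 0.571428) = 0.635472 ≈ 0.635.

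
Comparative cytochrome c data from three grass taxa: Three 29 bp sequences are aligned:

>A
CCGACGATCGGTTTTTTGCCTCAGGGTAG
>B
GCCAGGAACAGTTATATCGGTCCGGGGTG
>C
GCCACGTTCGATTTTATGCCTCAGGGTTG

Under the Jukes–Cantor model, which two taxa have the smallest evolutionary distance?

A–B: 13/29 differ, p = 0.448, d = 0.683.
A–C: 6/29 differ, p = 0.207, d = 0.242.
B–C: 11/29 differ, p = 0.379, d = 0.529.
The smallest distance is between A and C.

A and C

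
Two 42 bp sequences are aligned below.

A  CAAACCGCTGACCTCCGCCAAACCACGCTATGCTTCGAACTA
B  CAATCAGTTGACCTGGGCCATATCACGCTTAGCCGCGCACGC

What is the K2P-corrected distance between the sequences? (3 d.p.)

0.445

Of 42 sites, 3 differences are transitions and 11 are transversions, so P = 3/42 ≈ 0.071429 and Q = 11/42 ≈ 0.261905.
Under the Kimura two-parameter model, d = −½ ln(1 − 2P − Q) − ¼ ln(1 − 2Q).
1 − 2P − Q = 0.595237, giving −½ ln(0.595237) = 0.259398.
1 − 2Q = 0.47619, giving −¼ ln(0.47619) = 0.185485.
d = 0.259398 + 0.185485 = 0.444883.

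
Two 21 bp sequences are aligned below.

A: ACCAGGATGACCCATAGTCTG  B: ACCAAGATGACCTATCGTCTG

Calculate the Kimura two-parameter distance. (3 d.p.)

Of 21 sites, 2 differences are transitions and 1 are transversions, so P = 2/21 ≈ 0.095238 and Q = 1/21 ≈ 0.047619.
Under the Kimura two-parameter model, d = −½ ln(1 − 2P − Q) − ¼ ln(1 − 2Q).
1 − 2P − Q = 0.761905, giving −½ ln(0.761905) = 0.135967.
1 − 2Q = 0.904762, giving −¼ ln(0.904762) = 0.025021.
d = 0.135967 + 0.025021 = 0.160988.

0.161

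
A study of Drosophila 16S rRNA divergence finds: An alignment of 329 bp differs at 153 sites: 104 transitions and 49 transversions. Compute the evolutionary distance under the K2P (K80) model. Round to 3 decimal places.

P = 104/329 ≈ 0.316109 and Q = 49/329 ≈ 0.148936.
Under the Kimura two-parameter model, d = −½ ln(1 − 2P − Q) − ¼ ln(1 − 2Q).
1 − 2P − Q = 0.218846, giving −½ ln(0.218846) = 0.759693.
1 − 2Q = 0.702128, giving −¼ ln(0.702128) = 0.088410.
d = 0.759693 + 0.088410 = 0.848103.

0.848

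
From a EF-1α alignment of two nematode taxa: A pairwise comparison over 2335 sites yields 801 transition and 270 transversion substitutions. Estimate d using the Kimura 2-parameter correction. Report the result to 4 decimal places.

0.8748

P = 801/2335 ≈ 0.343041 and Q = 270/2335 ≈ 0.115632.
Under the Kimura two-parameter model, d = −½ ln(1 − 2P − Q) − ¼ ln(1 − 2Q).
1 − 2P − Q = 0.198286, giving −½ ln(0.198286) = 0.809022.
1 − 2Q = 0.768736, giving −¼ ln(0.768736) = 0.065752.
d = 0.809022 + 0.065752 = 0.874774.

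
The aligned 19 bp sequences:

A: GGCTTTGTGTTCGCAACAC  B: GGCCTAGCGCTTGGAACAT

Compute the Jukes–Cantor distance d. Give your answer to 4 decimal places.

0.5068

The sequences differ at 7 of 19 sites (4, 6, 8, 10, 12, 14, 19), so p = 7/19 ≈ 0.368421.
d = −(3/4) ln(1 − 4p/3) = −0.75 ln(1 − 0.491228) = −0.75 ln(0.508772)
  = −0.75 × (-0.675755) = 0.506816 substitutions/site.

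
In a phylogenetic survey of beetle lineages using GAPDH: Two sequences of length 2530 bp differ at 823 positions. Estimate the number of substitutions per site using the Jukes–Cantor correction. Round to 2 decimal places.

0.43

p = 823/2530 ≈ 0.325296.
d = −(3/4) ln(1 − 4p/3) = −0.75 ln(1 − 0.433728) = −0.75 ln(0.566272)
  = −0.75 × (-0.568681) = 0.426511 substitutions/site.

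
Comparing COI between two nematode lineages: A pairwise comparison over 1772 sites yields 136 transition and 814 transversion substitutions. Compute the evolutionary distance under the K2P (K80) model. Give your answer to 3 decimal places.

P = 136/1772 ≈ 0.076749 and Q = 814/1772 ≈ 0.459368.
Under the Kimura two-parameter model, d = −½ ln(1 − 2P − Q) − ¼ ln(1 − 2Q).
1 − 2P − Q = 0.387134, giving −½ ln(0.387134) = 0.474492.
1 − 2Q = 0.081264, giving −¼ ln(0.081264) = 0.627513.
d = 0.474492 + 0.627513 = 1.102005.

1.102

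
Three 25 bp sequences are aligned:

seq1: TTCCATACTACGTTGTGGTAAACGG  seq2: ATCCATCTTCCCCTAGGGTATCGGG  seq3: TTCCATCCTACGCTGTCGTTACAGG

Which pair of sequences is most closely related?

seq1–seq2: 11/25 differ, p = 0.440, d = 0.663.
seq1–seq3: 6/25 differ, p = 0.240, d = 0.289.
seq2–seq3: 10/25 differ, p = 0.400, d = 0.572.
The smallest distance is between seq1 and seq3.

seq1 and seq3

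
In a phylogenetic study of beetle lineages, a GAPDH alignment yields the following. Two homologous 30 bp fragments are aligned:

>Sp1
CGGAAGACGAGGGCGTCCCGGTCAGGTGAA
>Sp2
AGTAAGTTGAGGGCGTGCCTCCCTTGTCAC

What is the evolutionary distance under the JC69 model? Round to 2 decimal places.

0.57

The sequences differ at 12 of 30 sites, so p = 12/30 = 0.4.
d = −(3/4) ln(1 − 4p/3) = −0.75 ln(1 − 0.533333) = −0.75 ln(0.466667)
  = −0.75 × (-0.762139) = 0.571604 substitutions/site.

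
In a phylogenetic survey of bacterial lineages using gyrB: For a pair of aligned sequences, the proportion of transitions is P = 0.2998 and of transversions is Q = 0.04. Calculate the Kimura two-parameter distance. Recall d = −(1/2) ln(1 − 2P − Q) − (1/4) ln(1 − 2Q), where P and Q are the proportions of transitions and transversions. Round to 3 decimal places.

0.531

Under the Kimura two-parameter model, d = −½ ln(1 − 2P − Q) − ¼ ln(1 − 2Q).
1 − 2P − Q = 0.3604, giving −½ ln(0.3604) = 0.510270.
1 − 2Q = 0.92, giving −¼ ln(0.92) = 0.020845.
d = 0.510270 + 0.020845 = 0.531115.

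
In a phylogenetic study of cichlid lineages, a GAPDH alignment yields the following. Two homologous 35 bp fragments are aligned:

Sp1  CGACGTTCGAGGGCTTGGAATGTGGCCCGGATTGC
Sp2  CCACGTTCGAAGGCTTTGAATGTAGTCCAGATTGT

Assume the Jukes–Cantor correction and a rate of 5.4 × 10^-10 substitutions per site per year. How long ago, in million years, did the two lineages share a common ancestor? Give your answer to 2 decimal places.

The sequences differ at 7 of 35 sites (2, 11, 17, 24, 26, 29, 35), so p = 7/35 = 0.2.
d = −(3/4) ln(1 − 4p/3) = −0.75 ln(1 − 0.266667) = −0.75 ln(0.733333)
  = −0.75 × (-0.310155) = 0.232616 substitutions/site.
Under a molecular clock d = 2μt, so t = d/(2μ) = 0.232616 / (2 × 5.4 × 10^-10) = 215.39 million years.

215.39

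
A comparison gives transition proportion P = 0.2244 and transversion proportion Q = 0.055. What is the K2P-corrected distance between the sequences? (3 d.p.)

Under the Kimura two-parameter model, d = −½ ln(1 − 2P − Q) − ¼ ln(1 − 2Q).
1 − 2P − Q = 0.4962, giving −½ ln(0.4962) = 0.350388.
1 − 2Q = 0.89, giving −¼ ln(0.89) = 0.029133.
d = 0.350388 + 0.029133 = 0.379521.

0.380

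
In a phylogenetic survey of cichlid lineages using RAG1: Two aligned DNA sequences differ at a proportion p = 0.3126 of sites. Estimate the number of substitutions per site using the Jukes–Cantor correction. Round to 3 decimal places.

d = −(3/4) ln(1 − 4p/3) = −0.75 ln(1 − 0.4168) = −0.75 ln(0.5832)
  = −0.75 × (-0.539225) = 0.404419 substitutions/site.

0.404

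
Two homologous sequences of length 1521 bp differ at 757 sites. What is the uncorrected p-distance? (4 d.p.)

0.4977

p = 757/1521 = 0.497698… ≈ 0.4977 (to 4 d.p.).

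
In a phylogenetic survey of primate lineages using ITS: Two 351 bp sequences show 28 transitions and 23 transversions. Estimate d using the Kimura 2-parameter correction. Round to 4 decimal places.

0.1626

P = 28/351 ≈ 0.079772 and Q = 23/351 ≈ 0.065527.
Under the Kimura two-parameter model, d = −½ ln(1 − 2P − Q) − ¼ ln(1 − 2Q).
1 − 2P − Q = 0.774929, giving −½ ln(0.774929) = 0.127492.
1 − 2Q = 0.868946, giving −¼ ln(0.868946) = 0.035119.
d = 0.127492 + 0.035119 = 0.162611.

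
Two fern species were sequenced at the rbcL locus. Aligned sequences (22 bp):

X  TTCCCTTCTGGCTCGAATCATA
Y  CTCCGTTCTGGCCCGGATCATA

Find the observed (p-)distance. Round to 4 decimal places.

The sequences differ at 4 of 22 positions (sites 1, 5, 13, 16).
p = 4/22 = 0.181818… ≈ 0.1818 (to 4 d.p.).

0.1818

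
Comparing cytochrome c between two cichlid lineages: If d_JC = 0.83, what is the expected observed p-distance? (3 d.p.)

0.502

p = (3/4)(1 − e^(−4d/3)) = 0.75 × (1 − e^(-1.106667)) = 0.75 × (1 − 0.330659) = 0.502006.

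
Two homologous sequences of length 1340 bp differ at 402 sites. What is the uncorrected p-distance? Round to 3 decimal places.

p = 402/1340 = 0.300.

0.300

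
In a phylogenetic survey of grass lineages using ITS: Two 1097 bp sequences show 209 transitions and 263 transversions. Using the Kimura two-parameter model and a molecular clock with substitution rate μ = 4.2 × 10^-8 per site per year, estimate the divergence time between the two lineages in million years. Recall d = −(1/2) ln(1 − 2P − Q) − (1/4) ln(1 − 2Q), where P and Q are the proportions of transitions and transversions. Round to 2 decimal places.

P = 209/1097 ≈ 0.19052 and Q = 263/1097 ≈ 0.239745.
Under the Kimura two-parameter model, d = −½ ln(1 − 2P − Q) − ¼ ln(1 − 2Q).
1 − 2P − Q = 0.379215, giving −½ ln(0.379215) = 0.484826.
1 − 2Q = 0.52051, giving −¼ ln(0.52051) = 0.163237.
d = 0.484826 + 0.163237 = 0.648063.
Under a molecular clock d = 2μt, so t = d/(2μ) = 0.648063 / (2 × 4.2 × 10^-8) = 7.72 million years.

7.72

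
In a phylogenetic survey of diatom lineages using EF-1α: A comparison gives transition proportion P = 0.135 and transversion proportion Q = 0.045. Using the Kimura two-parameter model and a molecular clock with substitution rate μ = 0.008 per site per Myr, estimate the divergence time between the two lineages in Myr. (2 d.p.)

13.30

Under the Kimura two-parameter model, d = −½ ln(1 − 2P − Q) − ¼ ln(1 − 2Q).
1 − 2P − Q = 0.685, giving −½ ln(0.685) = 0.189168.
1 − 2Q = 0.91, giving −¼ ln(0.91) = 0.023578.
d = 0.189168 + 0.023578 = 0.212746.
Under a molecular clock d = 2μt, so t = d/(2μ) = 0.212746 / (2 × 0.008) = 13.30 Myr.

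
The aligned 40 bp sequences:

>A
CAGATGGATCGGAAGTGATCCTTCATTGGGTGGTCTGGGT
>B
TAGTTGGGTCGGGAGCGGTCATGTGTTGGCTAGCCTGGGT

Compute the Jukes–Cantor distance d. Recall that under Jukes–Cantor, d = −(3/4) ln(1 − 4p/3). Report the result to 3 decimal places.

The sequences differ at 13 of 40 sites, so p = 13/40 = 0.325.
d = −(3/4) ln(1 − 4p/3) = −0.75 ln(1 − 0.433333) = −0.75 ln(0.566667)
  = −0.75 × (-0.567983) = 0.425987 substitutions/site.

0.426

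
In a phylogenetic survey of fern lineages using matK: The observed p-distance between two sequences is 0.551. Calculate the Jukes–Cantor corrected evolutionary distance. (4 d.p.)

0.9951

d = −(3/4) ln(1 − 4p/3) = −0.75 ln(1 − 0.734667) = −0.75 ln(0.265333)
  = −0.75 × (-1.326770) = 0.995078 substitutions/site.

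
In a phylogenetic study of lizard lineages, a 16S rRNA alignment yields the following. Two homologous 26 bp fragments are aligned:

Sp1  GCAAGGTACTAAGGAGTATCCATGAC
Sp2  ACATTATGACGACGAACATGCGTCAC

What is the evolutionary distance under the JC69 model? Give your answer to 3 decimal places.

0.949

The sequences differ at 14 of 26 sites, so p = 14/26 ≈ 0.538462.
d = −(3/4) ln(1 − 4p/3) = −0.75 ln(1 − 0.717949) = −0.75 ln(0.282051)
  = −0.75 × (-1.265667) = 0.949250 substitutions/site.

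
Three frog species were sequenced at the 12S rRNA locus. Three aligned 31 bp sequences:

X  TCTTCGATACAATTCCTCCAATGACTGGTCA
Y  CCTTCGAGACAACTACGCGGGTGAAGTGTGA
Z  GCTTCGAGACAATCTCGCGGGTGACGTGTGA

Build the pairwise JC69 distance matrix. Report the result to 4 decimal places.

X–Y: 12/31 sites differ → p ≈ 0.387097, d = −0.75 ln(1 − 0.516129) = 0.544453 ≈ 0.5445.
X–Z: 11/31 sites differ → p ≈ 0.354839, d = −0.75 ln(1 − 0.473119) = 0.480585 ≈ 0.4806.
Y–Z: 5/31 sites differ → p ≈ 0.16129, d = −0.75 ln(1 − 0.215053) = 0.181604 ≈ 0.1816.

d(X,Y) = 0.5445, d(X,Z) = 0.4806, d(Y,Z) = 0.1816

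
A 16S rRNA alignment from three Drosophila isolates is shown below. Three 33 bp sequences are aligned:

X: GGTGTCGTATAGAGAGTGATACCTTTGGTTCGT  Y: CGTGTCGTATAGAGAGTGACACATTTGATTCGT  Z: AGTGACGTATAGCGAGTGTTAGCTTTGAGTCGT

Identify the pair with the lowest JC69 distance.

X–Y: 4/33 differ, p = 0.121, d = 0.132.
X–Z: 7/33 differ, p = 0.212, d = 0.249.
Y–Z: 8/33 differ, p = 0.242, d = 0.293.
The smallest distance is between X and Y.

X and Y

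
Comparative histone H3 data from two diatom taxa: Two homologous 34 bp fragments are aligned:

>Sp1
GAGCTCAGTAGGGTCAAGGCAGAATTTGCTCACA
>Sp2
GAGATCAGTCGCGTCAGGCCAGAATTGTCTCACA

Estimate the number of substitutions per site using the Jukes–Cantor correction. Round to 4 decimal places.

0.2407

The sequences differ at 7 of 34 sites (4, 10, 12, 17, 19, 27, 28), so p = 7/34 ≈ 0.205882.
d = −(3/4) ln(1 − 4p/3) = −0.75 ln(1 − 0.274509) = −0.75 ln(0.725491)
  = −0.75 × (-0.320907) = 0.240680 substitutions/site.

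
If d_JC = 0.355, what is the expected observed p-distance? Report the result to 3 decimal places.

0.283

p = (3/4)(1 − e^(−4d/3)) = 0.75 × (1 − e^(-0.473333)) = 0.75 × (1 − 0.622923) = 0.282808.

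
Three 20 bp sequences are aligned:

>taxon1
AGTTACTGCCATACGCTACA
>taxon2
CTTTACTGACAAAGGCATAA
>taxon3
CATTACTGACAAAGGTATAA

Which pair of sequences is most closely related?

taxon2 and taxon3

taxon1–taxon2: 8/20 differ, p = 0.400, d = 0.572.
taxon1–taxon3: 9/20 differ, p = 0.450, d = 0.687.
taxon2–taxon3: 2/20 differ, p = 0.100, d = 0.107.
The smallest distance is between taxon2 and taxon3.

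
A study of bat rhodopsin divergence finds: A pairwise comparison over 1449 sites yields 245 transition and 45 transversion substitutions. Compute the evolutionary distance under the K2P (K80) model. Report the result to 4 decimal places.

0.2464

P = 245/1449 ≈ 0.169082 and Q = 45/1449 ≈ 0.031056.
Under the Kimura two-parameter model, d = −½ ln(1 − 2P − Q) − ¼ ln(1 − 2Q).
1 − 2P − Q = 0.63078, giving −½ ln(0.63078) = 0.230399.
1 − 2Q = 0.937888, giving −¼ ln(0.937888) = 0.016031.
d = 0.230399 + 0.016031 = 0.246430.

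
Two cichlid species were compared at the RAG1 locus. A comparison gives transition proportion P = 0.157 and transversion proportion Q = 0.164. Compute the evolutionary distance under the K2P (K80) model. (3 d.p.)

Under the Kimura two-parameter model, d = −½ ln(1 − 2P − Q) − ¼ ln(1 − 2Q).
1 − 2P − Q = 0.522, giving −½ ln(0.522) = 0.325044.
1 − 2Q = 0.672, giving −¼ ln(0.672) = 0.099374.
d = 0.325044 + 0.099374 = 0.424418.

0.424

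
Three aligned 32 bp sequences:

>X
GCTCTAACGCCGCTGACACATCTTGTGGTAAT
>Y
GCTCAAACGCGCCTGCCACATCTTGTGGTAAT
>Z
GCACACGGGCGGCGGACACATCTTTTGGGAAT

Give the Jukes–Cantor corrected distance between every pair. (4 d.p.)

d(X,Y) = 0.1367, d(X,Z) = 0.3525, d(Y,Z) = 0.3525

X–Y: 4/32 sites differ → p = 0.125, d = −0.75 ln(1 − 0.166667) = 0.136741 ≈ 0.1367.
X–Z: 9/32 sites differ → p = 0.28125, d = −0.75 ln(1 − 0.375) = 0.352503 ≈ 0.3525.
Y–Z: 9/32 sites differ → p = 0.28125, d = −0.75 ln(1 − 0.375) = 0.352503 ≈ 0.3525.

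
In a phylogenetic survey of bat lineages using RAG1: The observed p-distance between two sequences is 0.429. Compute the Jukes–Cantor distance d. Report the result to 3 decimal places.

0.636

d = −(3/4) ln(1 − 4p/3) = −0.75 ln(1 − 0.572) = −0.75 ln(0.428)
  = −0.75 × (-0.848632) = 0.636474 substitutions/site.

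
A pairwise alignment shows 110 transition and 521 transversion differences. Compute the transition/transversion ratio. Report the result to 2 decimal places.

0.21

R = 110/521 = 0.211132… ≈ 0.21 (to 2 d.p.).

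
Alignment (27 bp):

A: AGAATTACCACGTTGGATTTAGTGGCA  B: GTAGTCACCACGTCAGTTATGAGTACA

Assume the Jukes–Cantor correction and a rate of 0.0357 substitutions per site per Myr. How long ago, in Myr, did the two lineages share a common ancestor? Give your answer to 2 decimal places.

The sequences differ at 13 of 27 sites, so p = 13/27 ≈ 0.481481.
d = −(3/4) ln(1 − 4p/3) = −0.75 ln(1 − 0.641975) = −0.75 ln(0.358025)
  = −0.75 × (-1.027152) = 0.770364 substitutions/site.
Under a molecular clock d = 2μt, so t = d/(2μ) = 0.770364 / (2 × 0.0357) = 10.79 Myr.

10.79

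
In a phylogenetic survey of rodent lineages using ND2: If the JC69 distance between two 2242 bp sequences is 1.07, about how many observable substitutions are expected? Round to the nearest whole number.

1278

Invert JC69: p = (3/4)(1 − e^(−4d/3)) = 0.75 × (1 − e^(-1.426667)) = 0.75 × (1 − 0.240108) = 0.569919.
Expected differing sites = pL ≈ 0.569919 × 2242 = 1277.758398 ≈ 1278.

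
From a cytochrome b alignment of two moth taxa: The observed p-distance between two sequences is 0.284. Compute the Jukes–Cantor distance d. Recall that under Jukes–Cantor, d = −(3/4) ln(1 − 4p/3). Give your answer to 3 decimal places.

d = −(3/4) ln(1 − 4p/3) = −0.75 ln(1 − 0.378667) = −0.75 ln(0.621333)
  = −0.75 × (-0.475888) = 0.356916 substitutions/site.

0.357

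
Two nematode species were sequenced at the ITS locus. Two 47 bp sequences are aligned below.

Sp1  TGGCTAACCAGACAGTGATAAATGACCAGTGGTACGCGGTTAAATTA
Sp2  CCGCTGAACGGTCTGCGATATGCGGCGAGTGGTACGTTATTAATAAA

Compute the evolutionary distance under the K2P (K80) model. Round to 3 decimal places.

0.591

Of 47 sites, 9 differences are transitions and 10 are transversions, so P = 9/47 ≈ 0.191489 and Q = 10/47 ≈ 0.212766.
Under the Kimura two-parameter model, d = −½ ln(1 − 2P − Q) − ¼ ln(1 − 2Q).
1 − 2P − Q = 0.404256, giving −½ ln(0.404256) = 0.452853.
1 − 2Q = 0.574468, giving −¼ ln(0.574468) = 0.138578.
d = 0.452853 + 0.138578 = 0.591431.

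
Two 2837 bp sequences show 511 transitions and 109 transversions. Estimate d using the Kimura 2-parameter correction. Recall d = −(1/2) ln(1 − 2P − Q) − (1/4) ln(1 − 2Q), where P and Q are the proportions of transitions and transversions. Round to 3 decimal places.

0.274

P = 511/2837 ≈ 0.18012 and Q = 109/2837 ≈ 0.038421.
Under the Kimura two-parameter model, d = −½ ln(1 − 2P − Q) − ¼ ln(1 − 2Q).
1 − 2P − Q = 0.601339, giving −½ ln(0.601339) = 0.254298.
1 − 2Q = 0.923158, giving −¼ ln(0.923158) = 0.019989.
d = 0.254298 + 0.019989 = 0.274287.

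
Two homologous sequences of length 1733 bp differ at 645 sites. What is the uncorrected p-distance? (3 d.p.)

0.372

p = 645/1733 = 0.372186… ≈ 0.372 (to 3 d.p.).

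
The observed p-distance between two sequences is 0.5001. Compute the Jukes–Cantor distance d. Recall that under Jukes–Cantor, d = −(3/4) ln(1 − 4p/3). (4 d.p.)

0.8243

d = −(3/4) ln(1 − 4p/3) = −0.75 ln(1 − 0.6668) = −0.75 ln(0.3332)
  = −0.75 × (-1.099012) = 0.824259 substitutions/site.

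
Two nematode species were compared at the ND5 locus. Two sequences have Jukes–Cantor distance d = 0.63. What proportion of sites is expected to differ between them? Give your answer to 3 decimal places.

p = (3/4)(1 − e^(−4d/3)) = 0.75 × (1 − e^(-0.84)) = 0.75 × (1 − 0.431711) = 0.426217.

0.426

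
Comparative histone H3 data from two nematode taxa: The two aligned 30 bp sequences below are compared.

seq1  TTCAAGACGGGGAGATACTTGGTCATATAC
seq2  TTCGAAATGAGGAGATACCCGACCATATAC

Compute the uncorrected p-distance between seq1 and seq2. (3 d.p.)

The sequences differ at 8 of 30 positions (sites 4, 6, 8, 10, 19, 20, 22, 23).
p = 8/30 = 0.266666… ≈ 0.267 (to 3 d.p.).

0.267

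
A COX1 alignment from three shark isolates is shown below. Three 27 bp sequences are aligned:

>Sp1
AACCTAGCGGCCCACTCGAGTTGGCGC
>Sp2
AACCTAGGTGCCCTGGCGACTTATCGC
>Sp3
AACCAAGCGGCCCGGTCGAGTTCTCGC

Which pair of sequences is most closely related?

Sp1 and Sp3

Sp1–Sp2: 8/27 differ, p = 0.296, d = 0.377.
Sp1–Sp3: 5/27 differ, p = 0.185, d = 0.213.
Sp2–Sp3: 7/27 differ, p = 0.259, d = 0.318.
The smallest distance is between Sp1 and Sp3.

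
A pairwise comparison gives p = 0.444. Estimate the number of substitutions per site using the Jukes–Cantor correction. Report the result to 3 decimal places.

0.672

d = −(3/4) ln(1 − 4p/3) = −0.75 ln(1 − 0.592) = −0.75 ln(0.408)
  = −0.75 × (-0.896488) = 0.672366 substitutions/site.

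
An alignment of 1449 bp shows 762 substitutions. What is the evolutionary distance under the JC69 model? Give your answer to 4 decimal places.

0.9059

p = 762/1449 ≈ 0.52588.
d = −(3/4) ln(1 − 4p/3) = −0.75 ln(1 − 0.701173) = −0.75 ln(0.298827)
  = −0.75 × (-1.207890) = 0.905918 substitutions/site.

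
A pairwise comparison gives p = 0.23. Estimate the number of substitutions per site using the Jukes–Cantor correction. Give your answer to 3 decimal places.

0.275

d = −(3/4) ln(1 − 4p/3) = −0.75 ln(1 − 0.306667) = −0.75 ln(0.693333)
  = −0.75 × (-0.366245) = 0.274684 substitutions/site.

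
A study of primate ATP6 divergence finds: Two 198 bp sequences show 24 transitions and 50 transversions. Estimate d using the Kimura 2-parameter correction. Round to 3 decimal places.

P = 24/198 ≈ 0.121212 and Q = 50/198 ≈ 0.252525.
Under the Kimura two-parameter model, d = −½ ln(1 − 2P − Q) − ¼ ln(1 − 2Q).
1 − 2P − Q = 0.505051, giving −½ ln(0.505051) = 0.341548.
1 − 2Q = 0.49495, giving −¼ ln(0.49495) = 0.175825.
d = 0.341548 + 0.175825 = 0.517373.

0.517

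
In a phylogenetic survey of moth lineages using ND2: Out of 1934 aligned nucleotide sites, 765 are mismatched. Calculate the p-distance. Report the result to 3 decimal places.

p = 765/1934 = 0.395553… ≈ 0.396 (to 3 d.p.).

0.396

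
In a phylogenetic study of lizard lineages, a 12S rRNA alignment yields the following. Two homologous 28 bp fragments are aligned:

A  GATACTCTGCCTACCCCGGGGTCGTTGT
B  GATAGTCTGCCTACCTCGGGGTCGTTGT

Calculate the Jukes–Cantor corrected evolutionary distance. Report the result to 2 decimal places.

0.08

The sequences differ at 2 of 28 sites (5, 16), so p = 2/28 ≈ 0.071429.
d = −(3/4) ln(1 − 4p/3) = −0.75 ln(1 − 0.095239) = −0.75 ln(0.904761)
  = −0.75 × (-0.100084) = 0.075063 substitutions/site.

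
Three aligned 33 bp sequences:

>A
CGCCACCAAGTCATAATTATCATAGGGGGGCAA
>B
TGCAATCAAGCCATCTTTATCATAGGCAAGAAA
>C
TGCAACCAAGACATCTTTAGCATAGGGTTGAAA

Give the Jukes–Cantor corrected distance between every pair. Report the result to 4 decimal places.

A–B: 10/33 sites differ → p ≈ 0.30303, d = −0.75 ln(1 − 0.40404) = 0.388186 ≈ 0.3882.
A–C: 9/33 sites differ → p ≈ 0.272727, d = −0.75 ln(1 − 0.363636) = 0.338988 ≈ 0.3390.
B–C: 6/33 sites differ → p ≈ 0.181818, d = −0.75 ln(1 − 0.242424) = 0.208224 ≈ 0.2082.

d(A,B) = 0.3882, d(A,C) = 0.3390, d(B,C) = 0.2082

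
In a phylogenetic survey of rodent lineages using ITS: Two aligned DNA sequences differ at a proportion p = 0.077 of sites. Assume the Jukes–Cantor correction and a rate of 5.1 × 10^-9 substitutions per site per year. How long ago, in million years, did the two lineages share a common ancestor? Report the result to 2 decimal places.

d = −(3/4) ln(1 − 4p/3) = −0.75 ln(1 − 0.102667) = −0.75 ln(0.897333)
  = −0.75 × (-0.108328) = 0.081246 substitutions/site.
Under a molecular clock d = 2μt, so t = d/(2μ) = 0.081246 / (2 × 5.1 × 10^-9) = 7.97 million years.

7.97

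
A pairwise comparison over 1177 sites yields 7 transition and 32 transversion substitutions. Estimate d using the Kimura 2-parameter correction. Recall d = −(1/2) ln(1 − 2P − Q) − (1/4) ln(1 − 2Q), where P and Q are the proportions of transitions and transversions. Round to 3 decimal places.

0.034

P = 7/1177 ≈ 0.005947 and Q = 32/1177 ≈ 0.027188.
Under the Kimura two-parameter model, d = −½ ln(1 − 2P − Q) − ¼ ln(1 − 2Q).
1 − 2P − Q = 0.960918, giving −½ ln(0.960918) = 0.019933.
1 − 2Q = 0.945624, giving −¼ ln(0.945624) = 0.013978.
d = 0.019933 + 0.013978 = 0.033911.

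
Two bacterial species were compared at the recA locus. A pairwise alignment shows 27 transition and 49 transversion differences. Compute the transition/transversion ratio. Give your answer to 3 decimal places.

0.551

R = 27/49 = 0.551020… ≈ 0.551 (to 3 d.p.).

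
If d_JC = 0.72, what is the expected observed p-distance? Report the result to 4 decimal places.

p = (3/4)(1 − e^(−4d/3)) = 0.75 × (1 − e^(-0.96)) = 0.75 × (1 − 0.382893) = 0.462830.

0.4628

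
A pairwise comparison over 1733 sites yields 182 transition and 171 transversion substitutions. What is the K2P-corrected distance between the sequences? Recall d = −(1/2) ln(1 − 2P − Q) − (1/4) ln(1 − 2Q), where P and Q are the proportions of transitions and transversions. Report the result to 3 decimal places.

P = 182/1733 ≈ 0.10502 and Q = 171/1733 ≈ 0.098673.
Under the Kimura two-parameter model, d = −½ ln(1 − 2P − Q) − ¼ ln(1 − 2Q).
1 − 2P − Q = 0.691287, giving −½ ln(0.691287) = 0.184600.
1 − 2Q = 0.802654, giving −¼ ln(0.802654) = 0.054958.
d = 0.184600 + 0.054958 = 0.239558.

0.240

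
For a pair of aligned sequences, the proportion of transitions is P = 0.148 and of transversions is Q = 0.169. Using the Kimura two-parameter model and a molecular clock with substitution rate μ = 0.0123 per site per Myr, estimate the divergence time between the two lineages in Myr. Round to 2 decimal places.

Under the Kimura two-parameter model, d = −½ ln(1 − 2P − Q) − ¼ ln(1 − 2Q).
1 − 2P − Q = 0.535, giving −½ ln(0.535) = 0.312744.
1 − 2Q = 0.662, giving −¼ ln(0.662) = 0.103122.
d = 0.312744 + 0.103122 = 0.415866.
Under a molecular clock d = 2μt, so t = d/(2μ) = 0.415866 / (2 × 0.0123) = 16.91 Myr.

16.91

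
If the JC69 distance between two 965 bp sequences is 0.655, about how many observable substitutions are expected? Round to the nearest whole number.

422

Invert JC69: p = (3/4)(1 − e^(−4d/3)) = 0.75 × (1 − e^(-0.873333)) = 0.75 × (1 − 0.417558) = 0.436832.
Expected differing sites = pL ≈ 0.436832 × 965 = 421.54288 ≈ 422.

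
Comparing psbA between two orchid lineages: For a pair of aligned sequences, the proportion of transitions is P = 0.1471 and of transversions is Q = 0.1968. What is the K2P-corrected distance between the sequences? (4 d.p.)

0.4627

Under the Kimura two-parameter model, d = −½ ln(1 − 2P − Q) − ¼ ln(1 − 2Q).
1 − 2P − Q = 0.509, giving −½ ln(0.509) = 0.337654.
1 − 2Q = 0.6064, giving −¼ ln(0.6064) = 0.125054.
d = 0.337654 + 0.125054 = 0.462708.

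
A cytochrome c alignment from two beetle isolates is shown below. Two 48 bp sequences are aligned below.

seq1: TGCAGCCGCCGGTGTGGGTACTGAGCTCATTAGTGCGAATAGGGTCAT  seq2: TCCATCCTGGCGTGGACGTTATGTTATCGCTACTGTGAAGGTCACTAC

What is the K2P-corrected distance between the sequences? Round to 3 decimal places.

Of 48 sites, 9 differences are transitions and 17 are transversions, so P = 9/48 = 0.1875 and Q = 17/48 ≈ 0.354167.
Under the Kimura two-parameter model, d = −½ ln(1 − 2P − Q) − ¼ ln(1 − 2Q).
1 − 2P − Q = 0.270833, giving −½ ln(0.270833) = 0.653126.
1 − 2Q = 0.291666, giving −¼ ln(0.291666) = 0.308036.
d = 0.653126 + 0.308036 = 0.961162.

0.961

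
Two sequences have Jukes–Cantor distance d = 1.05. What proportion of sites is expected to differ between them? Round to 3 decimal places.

p = (3/4)(1 − e^(−4d/3)) = 0.75 × (1 − e^(-1.4)) = 0.75 × (1 − 0.246597) = 0.565052.

0.565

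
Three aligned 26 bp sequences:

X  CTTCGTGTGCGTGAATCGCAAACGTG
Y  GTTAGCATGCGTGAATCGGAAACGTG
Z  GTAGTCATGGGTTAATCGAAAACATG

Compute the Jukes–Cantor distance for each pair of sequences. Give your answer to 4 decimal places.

X–Y: 5/26 sites differ → p ≈ 0.192308, d = −0.75 ln(1 − 0.256411) = 0.222200 ≈ 0.2222.
X–Z: 10/26 sites differ → p ≈ 0.384615, d = −0.75 ln(1 − 0.51282) = 0.539341 ≈ 0.5393.
Y–Z: 7/26 sites differ → p ≈ 0.269231, d = −0.75 ln(1 − 0.358975) = 0.333515 ≈ 0.3335.

d(X,Y) = 0.2222, d(X,Z) = 0.5393, d(Y,Z) = 0.3335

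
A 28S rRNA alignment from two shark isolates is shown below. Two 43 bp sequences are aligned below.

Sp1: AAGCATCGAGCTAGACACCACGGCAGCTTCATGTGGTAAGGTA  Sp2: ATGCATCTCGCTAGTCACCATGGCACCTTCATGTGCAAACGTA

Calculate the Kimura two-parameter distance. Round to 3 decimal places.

Of 43 sites, 1 differences are transitions and 8 are transversions, so P = 1/43 ≈ 0.023256 and Q = 8/43 ≈ 0.186047.
Under the Kimura two-parameter model, d = −½ ln(1 − 2P − Q) − ¼ ln(1 − 2Q).
1 − 2P − Q = 0.767441, giving −½ ln(0.767441) = 0.132347.
1 − 2Q = 0.627906, giving −¼ ln(0.627906) = 0.116341.
d = 0.132347 + 0.116341 = 0.248688.

0.249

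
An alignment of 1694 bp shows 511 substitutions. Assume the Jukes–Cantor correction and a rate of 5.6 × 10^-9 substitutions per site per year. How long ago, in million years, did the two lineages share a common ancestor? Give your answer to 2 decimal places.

34.45

p = 511/1694 ≈ 0.301653.
d = −(3/4) ln(1 − 4p/3) = −0.75 ln(1 − 0.402204) = −0.75 ln(0.597796)
  = −0.75 × (-0.514506) = 0.385880 substitutions/site.
Under a molecular clock d = 2μt, so t = d/(2μ) = 0.385880 / (2 × 5.6 × 10^-9) = 34.45 million years.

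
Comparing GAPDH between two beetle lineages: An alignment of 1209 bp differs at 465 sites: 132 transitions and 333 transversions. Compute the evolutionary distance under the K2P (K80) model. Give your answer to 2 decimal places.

0.54

P = 132/1209 ≈ 0.109181 and Q = 333/1209 ≈ 0.275434.
Under the Kimura two-parameter model, d = −½ ln(1 − 2P − Q) − ¼ ln(1 − 2Q).
1 − 2P − Q = 0.506204, giving −½ ln(0.506204) = 0.340408.
1 − 2Q = 0.449132, giving −¼ ln(0.449132) = 0.200110.
d = 0.340408 + 0.200110 = 0.540518.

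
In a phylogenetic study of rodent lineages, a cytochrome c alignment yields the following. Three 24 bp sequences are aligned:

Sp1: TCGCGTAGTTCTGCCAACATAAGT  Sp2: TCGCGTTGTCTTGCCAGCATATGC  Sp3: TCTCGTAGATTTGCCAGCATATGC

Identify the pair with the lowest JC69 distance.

Sp2 and Sp3

Sp1–Sp2: 6/24 differ, p = 0.250, d = 0.304.
Sp1–Sp3: 6/24 differ, p = 0.250, d = 0.304.
Sp2–Sp3: 4/24 differ, p = 0.167, d = 0.188.
The smallest distance is between Sp2 and Sp3.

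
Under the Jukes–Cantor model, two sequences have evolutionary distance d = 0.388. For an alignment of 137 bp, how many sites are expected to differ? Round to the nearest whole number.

41

Invert JC69: p = (3/4)(1 − e^(−4d/3)) = 0.75 × (1 − e^(-0.517333)) = 0.75 × (1 − 0.596108) = 0.302919.
Expected differing sites = pL ≈ 0.302919 × 137 = 41.499903 ≈ 41.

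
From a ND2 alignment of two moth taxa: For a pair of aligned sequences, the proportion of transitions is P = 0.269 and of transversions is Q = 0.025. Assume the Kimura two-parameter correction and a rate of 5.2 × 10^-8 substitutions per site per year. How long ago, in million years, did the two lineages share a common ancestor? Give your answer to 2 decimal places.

Under the Kimura two-parameter model, d = −½ ln(1 − 2P − Q) − ¼ ln(1 − 2Q).
1 − 2P − Q = 0.437, giving −½ ln(0.437) = 0.413911.
1 − 2Q = 0.95, giving −¼ ln(0.95) = 0.012823.
d = 0.413911 + 0.012823 = 0.426734.
Under a molecular clock d = 2μt, so t = d/(2μ) = 0.426734 / (2 × 5.2 × 10^-8) = 4.10 million years.

4.10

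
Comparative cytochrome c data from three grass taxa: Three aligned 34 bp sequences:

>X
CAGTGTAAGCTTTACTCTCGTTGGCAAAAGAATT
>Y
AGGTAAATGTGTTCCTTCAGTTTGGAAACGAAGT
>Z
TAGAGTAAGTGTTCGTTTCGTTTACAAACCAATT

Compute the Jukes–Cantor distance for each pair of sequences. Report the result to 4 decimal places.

X–Y: 15/34 sites differ → p ≈ 0.441176, d = −0.75 ln(1 − 0.588235) = 0.665477 ≈ 0.6655.
X–Z: 11/34 sites differ → p ≈ 0.323529, d = −0.75 ln(1 − 0.431372) = 0.423397 ≈ 0.4234.
Y–Z: 13/34 sites differ → p ≈ 0.382353, d = −0.75 ln(1 − 0.509804) = 0.534712 ≈ 0.5347.

d(X,Y) = 0.6655, d(X,Z) = 0.4234, d(Y,Z) = 0.5347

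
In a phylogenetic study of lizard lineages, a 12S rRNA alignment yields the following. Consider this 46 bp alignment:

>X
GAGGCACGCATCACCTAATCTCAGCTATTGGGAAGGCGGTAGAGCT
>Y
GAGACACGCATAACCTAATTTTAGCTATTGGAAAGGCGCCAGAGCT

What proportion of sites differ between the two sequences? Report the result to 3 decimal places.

The sequences differ at 7 of 46 positions (sites 4, 12, 20, 22, 32, 39, 40).
p = 7/46 = 0.152173… ≈ 0.152 (to 3 d.p.).

0.152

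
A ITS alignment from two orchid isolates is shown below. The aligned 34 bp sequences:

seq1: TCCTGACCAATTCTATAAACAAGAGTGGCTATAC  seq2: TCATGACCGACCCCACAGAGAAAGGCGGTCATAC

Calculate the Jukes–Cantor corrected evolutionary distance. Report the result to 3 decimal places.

0.535

The sequences differ at 13 of 34 sites, so p = 13/34 ≈ 0.382353.
d = −(3/4) ln(1 − 4p/3) = −0.75 ln(1 − 0.509804) = −0.75 ln(0.490196)
  = −0.75 × (-0.712950) = 0.534713 substitutions/site.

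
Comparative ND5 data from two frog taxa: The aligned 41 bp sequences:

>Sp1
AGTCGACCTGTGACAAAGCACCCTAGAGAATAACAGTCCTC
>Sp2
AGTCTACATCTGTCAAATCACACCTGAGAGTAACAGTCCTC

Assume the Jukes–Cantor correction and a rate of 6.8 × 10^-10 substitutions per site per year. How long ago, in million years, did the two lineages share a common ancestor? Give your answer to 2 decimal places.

The sequences differ at 9 of 41 sites (5, 8, 10, 13, 18, 22, 24, 25, 30), so p = 9/41 ≈ 0.219512.
d = −(3/4) ln(1 − 4p/3) = −0.75 ln(1 − 0.292683) = −0.75 ln(0.707317)
  = −0.75 × (-0.346276) = 0.259707 substitutions/site.
Under a molecular clock d = 2μt, so t = d/(2μ) = 0.259707 / (2 × 6.8 × 10^-10) = 190.96 million years.

190.96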